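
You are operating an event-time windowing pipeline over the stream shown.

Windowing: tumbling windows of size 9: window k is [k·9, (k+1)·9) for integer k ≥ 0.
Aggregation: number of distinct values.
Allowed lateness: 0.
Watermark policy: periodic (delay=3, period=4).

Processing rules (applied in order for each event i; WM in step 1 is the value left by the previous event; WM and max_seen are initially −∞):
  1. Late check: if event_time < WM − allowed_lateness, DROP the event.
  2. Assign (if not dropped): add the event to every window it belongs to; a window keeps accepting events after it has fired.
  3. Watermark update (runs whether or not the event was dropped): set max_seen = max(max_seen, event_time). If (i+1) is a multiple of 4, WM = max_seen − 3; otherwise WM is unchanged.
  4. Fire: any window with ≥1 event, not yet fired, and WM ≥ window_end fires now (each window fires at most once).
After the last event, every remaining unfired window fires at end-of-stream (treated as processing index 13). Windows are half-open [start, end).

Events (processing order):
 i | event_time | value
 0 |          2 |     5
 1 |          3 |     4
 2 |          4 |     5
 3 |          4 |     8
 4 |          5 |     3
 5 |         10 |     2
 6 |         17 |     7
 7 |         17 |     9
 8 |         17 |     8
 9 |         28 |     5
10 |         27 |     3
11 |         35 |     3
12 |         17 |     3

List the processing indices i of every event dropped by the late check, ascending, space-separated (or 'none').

i=0 t=2 v=5: → [0,9); WM=−∞
i=1 t=3 v=4: → [0,9); WM=−∞
i=2 t=4 v=5: → [0,9); WM=−∞
i=3 t=4 v=8: → [0,9); WM=1
i=4 t=5 v=3: → [0,9); WM=1
i=5 t=10 v=2: → [9,18); WM=1
i=6 t=17 v=7: → [9,18); WM=1
i=7 t=17 v=9: → [9,18); WM=14; [0,9) fires=4
i=8 t=17 v=8: → [9,18); WM=14
i=9 t=28 v=5: → [27,36); WM=14
i=10 t=27 v=3: → [27,36); WM=14
i=11 t=35 v=3: → [27,36); WM=32; [9,18) fires=4
i=12 t=17 v=3: DROP (t<32-0); WM=32

12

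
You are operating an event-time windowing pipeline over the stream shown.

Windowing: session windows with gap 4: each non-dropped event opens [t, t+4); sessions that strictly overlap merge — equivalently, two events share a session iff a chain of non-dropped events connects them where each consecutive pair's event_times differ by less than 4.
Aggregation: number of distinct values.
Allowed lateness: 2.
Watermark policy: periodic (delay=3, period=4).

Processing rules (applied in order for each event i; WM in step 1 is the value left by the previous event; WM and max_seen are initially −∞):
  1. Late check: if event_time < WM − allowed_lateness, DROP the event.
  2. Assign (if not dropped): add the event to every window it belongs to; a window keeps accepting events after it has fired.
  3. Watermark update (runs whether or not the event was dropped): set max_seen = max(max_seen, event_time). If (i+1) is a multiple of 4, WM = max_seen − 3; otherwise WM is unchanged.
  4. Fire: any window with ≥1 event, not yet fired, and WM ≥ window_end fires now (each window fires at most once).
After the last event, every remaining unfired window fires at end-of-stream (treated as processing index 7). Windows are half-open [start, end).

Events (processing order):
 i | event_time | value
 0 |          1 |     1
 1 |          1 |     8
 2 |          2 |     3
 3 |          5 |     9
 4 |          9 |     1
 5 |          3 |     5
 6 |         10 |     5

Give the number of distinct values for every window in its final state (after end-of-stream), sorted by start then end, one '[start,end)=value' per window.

[1,9)=5 [9,14)=2

i=0 t=1 v=1: → [1,5); WM=−∞
i=1 t=1 v=8: → [1,5); WM=−∞
i=2 t=2 v=3: → [1,6); WM=−∞
i=3 t=5 v=9: → [1,9); WM=2
i=4 t=9 v=1: → [9,13); WM=2
i=5 t=3 v=5: → [1,9); WM=2
i=6 t=10 v=5: → [9,14); WM=2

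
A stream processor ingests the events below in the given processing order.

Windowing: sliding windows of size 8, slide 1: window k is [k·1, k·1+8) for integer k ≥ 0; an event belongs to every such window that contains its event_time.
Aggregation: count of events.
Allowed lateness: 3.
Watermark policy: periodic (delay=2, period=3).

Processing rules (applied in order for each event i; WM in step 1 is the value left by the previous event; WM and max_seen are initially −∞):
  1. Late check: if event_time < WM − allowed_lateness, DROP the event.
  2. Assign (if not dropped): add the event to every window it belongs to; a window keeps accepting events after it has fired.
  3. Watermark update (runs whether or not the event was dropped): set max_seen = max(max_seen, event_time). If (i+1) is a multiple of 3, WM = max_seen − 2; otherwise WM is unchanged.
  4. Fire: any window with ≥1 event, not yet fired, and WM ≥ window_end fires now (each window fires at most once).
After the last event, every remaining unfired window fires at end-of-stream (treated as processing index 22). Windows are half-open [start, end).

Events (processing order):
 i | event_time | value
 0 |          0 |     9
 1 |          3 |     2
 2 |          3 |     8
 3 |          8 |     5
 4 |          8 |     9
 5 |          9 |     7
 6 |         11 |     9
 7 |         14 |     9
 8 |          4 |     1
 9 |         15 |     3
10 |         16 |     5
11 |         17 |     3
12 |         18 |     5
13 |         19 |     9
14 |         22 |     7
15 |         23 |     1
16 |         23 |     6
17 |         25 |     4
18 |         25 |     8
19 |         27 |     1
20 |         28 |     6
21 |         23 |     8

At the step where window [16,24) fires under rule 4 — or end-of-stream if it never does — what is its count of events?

7

i=0 t=0 v=9: → [0,8); WM=−∞
i=1 t=3 v=2: → [3,11),[2,10),[1,9),[0,8); WM=−∞
i=2 t=3 v=8: → [3,11),[2,10),[1,9),[0,8); WM=1
i=3 t=8 v=5: → [8,16),[7,15),[6,14),[5,13),[4,12),[3,11),[2,10),[1,9); WM=1
i=4 t=8 v=9: → [8,16),[7,15),[6,14),[5,13),[4,12),[3,11),[2,10),[1,9); WM=1
i=5 t=9 v=7: → [9,17),[8,16),[7,15),[6,14),[5,13),[4,12),[3,11),[2,10); WM=7
i=6 t=11 v=9: → [11,19),[10,18),[9,17),[8,16),[7,15),[6,14),[5,13),[4,12); WM=7
i=7 t=14 v=9: → [14,22),[13,21),[12,20),[11,19),[10,18),[9,17),[8,16),[7,15); WM=7
i=8 t=4 v=1: → [4,12),[3,11),[2,10),[1,9),[0,8); WM=12; [0,8) fires=4 [1,9) fires=5 [2,10) fires=6 [3,11) fires=6 [4,12) fires=5
i=9 t=15 v=3: → [15,23),[14,22),[13,21),[12,20),[11,19),[10,18),[9,17),[8,16); WM=12
i=10 t=16 v=5: → [16,24),[15,23),[14,22),[13,21),[12,20),[11,19),[10,18),[9,17); WM=12
i=11 t=17 v=3: → [17,25),[16,24),[15,23),[14,22),[13,21),[12,20),[11,19),[10,18); WM=15; [5,13) fires=4 [6,14) fires=4 [7,15) fires=5
i=12 t=18 v=5: → [18,26),[17,25),[16,24),[15,23),[14,22),[13,21),[12,20),[11,19); WM=15
i=13 t=19 v=9: → [19,27),[18,26),[17,25),[16,24),[15,23),[14,22),[13,21),[12,20); WM=15
i=14 t=22 v=7: → [22,30),[21,29),[20,28),[19,27),[18,26),[17,25),[16,24),[15,23); WM=20; [8,16) fires=6 [9,17) fires=5 [10,18) fires=5 [11,19) fires=6 [12,20) fires=6
i=15 t=23 v=1: → [23,31),[22,30),[21,29),[20,28),[19,27),[18,26),[17,25),[16,24); WM=20
i=16 t=23 v=6: → [23,31),[22,30),[21,29),[20,28),[19,27),[18,26),[17,25),[16,24); WM=20
i=17 t=25 v=4: → [25,33),[24,32),[23,31),[22,30),[21,29),[20,28),[19,27),[18,26); WM=23; [13,21) fires=6 [14,22) fires=6 [15,23) fires=6
i=18 t=25 v=8: → [25,33),[24,32),[23,31),[22,30),[21,29),[20,28),[19,27),[18,26); WM=23
i=19 t=27 v=1: → [27,35),[26,34),[25,33),[24,32),[23,31),[22,30),[21,29),[20,28); WM=23
i=20 t=28 v=6: → [28,36),[27,35),[26,34),[25,33),[24,32),[23,31),[22,30),[21,29); WM=26; [16,24) fires=7 [17,25) fires=6 [18,26) fires=7
i=21 t=23 v=8: → [23,31),[22,30),[21,29),[20,28),[19,27),[18,26),[17,25),[16,24); WM=26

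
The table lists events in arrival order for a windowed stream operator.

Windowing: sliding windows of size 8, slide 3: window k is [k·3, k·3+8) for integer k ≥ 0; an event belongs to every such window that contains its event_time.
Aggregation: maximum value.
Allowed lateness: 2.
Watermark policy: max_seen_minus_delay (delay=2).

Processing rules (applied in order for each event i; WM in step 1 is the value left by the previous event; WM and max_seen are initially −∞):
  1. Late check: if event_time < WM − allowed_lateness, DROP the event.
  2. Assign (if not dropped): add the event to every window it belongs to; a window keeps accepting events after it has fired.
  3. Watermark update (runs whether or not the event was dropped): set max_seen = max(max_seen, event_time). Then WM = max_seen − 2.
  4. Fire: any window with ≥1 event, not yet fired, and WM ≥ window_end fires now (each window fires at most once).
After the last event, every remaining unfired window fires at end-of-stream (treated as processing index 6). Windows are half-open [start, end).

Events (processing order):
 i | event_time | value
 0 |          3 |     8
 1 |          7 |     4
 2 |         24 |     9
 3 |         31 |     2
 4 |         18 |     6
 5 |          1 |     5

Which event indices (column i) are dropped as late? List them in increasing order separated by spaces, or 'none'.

i=0 t=3 v=8: → [3,11),[0,8); WM=1
i=1 t=7 v=4: → [6,14),[3,11),[0,8); WM=5
i=2 t=24 v=9: → [24,32),[21,29),[18,26); WM=22; [0,8) fires=8 [3,11) fires=8 [6,14) fires=4
i=3 t=31 v=2: → [30,38),[27,35),[24,32); WM=29; [18,26) fires=9 [21,29) fires=9
i=4 t=18 v=6: DROP (t<29-2); WM=29
i=5 t=1 v=5: DROP (t<29-2); WM=29

4 5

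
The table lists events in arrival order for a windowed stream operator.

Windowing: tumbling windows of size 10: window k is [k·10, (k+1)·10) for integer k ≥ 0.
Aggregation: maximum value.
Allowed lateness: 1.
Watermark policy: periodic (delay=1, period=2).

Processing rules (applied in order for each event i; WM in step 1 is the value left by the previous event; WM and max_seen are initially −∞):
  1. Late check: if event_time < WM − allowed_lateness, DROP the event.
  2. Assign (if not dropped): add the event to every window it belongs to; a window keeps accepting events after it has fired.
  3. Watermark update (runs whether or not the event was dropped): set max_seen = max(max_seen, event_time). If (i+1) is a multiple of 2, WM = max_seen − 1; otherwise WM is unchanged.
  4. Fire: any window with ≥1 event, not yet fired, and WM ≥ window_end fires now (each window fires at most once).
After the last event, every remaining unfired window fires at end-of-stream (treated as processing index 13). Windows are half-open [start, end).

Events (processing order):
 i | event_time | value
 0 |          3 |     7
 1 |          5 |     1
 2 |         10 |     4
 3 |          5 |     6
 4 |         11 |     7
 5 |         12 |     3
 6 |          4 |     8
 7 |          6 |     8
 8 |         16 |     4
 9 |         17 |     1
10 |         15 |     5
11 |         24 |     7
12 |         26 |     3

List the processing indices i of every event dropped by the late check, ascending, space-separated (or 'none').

i=0 t=3 v=7: → [0,10); WM=−∞
i=1 t=5 v=1: → [0,10); WM=4
i=2 t=10 v=4: → [10,20); WM=4
i=3 t=5 v=6: → [0,10); WM=9
i=4 t=11 v=7: → [10,20); WM=9
i=5 t=12 v=3: → [10,20); WM=11; [0,10) fires=7
i=6 t=4 v=8: DROP (t<11-1); WM=11
i=7 t=6 v=8: DROP (t<11-1); WM=11
i=8 t=16 v=4: → [10,20); WM=11
i=9 t=17 v=1: → [10,20); WM=16
i=10 t=15 v=5: → [10,20); WM=16
i=11 t=24 v=7: → [20,30); WM=23; [10,20) fires=7
i=12 t=26 v=3: → [20,30); WM=23

6 7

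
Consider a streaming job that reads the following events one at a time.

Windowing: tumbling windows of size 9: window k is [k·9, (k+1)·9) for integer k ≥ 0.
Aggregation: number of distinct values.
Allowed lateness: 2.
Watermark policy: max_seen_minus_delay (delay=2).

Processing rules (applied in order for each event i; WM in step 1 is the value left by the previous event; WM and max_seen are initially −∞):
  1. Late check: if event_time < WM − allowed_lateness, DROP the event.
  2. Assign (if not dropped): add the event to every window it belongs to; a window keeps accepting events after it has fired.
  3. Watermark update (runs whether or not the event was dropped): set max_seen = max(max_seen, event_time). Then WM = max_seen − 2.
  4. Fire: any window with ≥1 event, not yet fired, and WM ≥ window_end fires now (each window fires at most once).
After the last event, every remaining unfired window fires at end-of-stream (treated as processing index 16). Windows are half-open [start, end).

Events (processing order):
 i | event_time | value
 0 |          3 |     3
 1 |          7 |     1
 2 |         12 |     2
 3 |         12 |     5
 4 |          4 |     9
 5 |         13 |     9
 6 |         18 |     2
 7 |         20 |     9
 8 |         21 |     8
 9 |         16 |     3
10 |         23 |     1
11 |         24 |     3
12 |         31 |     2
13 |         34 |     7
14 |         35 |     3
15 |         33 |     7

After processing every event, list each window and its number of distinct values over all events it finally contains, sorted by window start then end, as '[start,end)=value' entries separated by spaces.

[0,9)=2 [9,18)=3 [18,27)=5 [27,36)=3

i=0 t=3 v=3: → [0,9); WM=1
i=1 t=7 v=1: → [0,9); WM=5
i=2 t=12 v=2: → [9,18); WM=10; [0,9) fires=2
i=3 t=12 v=5: → [9,18); WM=10
i=4 t=4 v=9: DROP (t<10-2); WM=10
i=5 t=13 v=9: → [9,18); WM=11
i=6 t=18 v=2: → [18,27); WM=16
i=7 t=20 v=9: → [18,27); WM=18; [9,18) fires=3
i=8 t=21 v=8: → [18,27); WM=19
i=9 t=16 v=3: DROP (t<19-2); WM=19
i=10 t=23 v=1: → [18,27); WM=21
i=11 t=24 v=3: → [18,27); WM=22
i=12 t=31 v=2: → [27,36); WM=29; [18,27) fires=5
i=13 t=34 v=7: → [27,36); WM=32
i=14 t=35 v=3: → [27,36); WM=33
i=15 t=33 v=7: → [27,36); WM=33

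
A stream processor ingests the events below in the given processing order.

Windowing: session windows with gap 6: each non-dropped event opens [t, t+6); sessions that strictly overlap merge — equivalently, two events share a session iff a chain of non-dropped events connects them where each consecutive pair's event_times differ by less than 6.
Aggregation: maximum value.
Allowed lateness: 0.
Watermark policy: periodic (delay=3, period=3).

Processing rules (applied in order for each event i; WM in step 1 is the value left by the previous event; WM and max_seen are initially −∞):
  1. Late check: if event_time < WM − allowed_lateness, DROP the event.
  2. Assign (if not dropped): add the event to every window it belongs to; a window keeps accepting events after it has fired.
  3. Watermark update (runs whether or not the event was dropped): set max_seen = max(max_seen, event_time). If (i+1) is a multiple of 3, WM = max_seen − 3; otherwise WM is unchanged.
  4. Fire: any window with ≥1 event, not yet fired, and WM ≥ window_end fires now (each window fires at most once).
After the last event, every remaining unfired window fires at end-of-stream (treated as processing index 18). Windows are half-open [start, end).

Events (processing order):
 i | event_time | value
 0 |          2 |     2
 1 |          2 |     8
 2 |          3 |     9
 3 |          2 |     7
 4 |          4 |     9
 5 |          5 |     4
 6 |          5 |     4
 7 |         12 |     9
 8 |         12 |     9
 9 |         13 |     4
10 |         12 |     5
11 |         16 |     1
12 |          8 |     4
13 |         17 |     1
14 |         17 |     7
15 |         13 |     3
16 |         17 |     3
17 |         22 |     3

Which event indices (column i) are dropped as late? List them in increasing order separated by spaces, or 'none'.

12 15

i=0 t=2 v=2: → [2,8); WM=−∞
i=1 t=2 v=8: → [2,8); WM=−∞
i=2 t=3 v=9: → [2,9); WM=0
i=3 t=2 v=7: → [2,9); WM=0
i=4 t=4 v=9: → [2,10); WM=0
i=5 t=5 v=4: → [2,11); WM=2
i=6 t=5 v=4: → [2,11); WM=2
i=7 t=12 v=9: → [12,18); WM=2
i=8 t=12 v=9: → [12,18); WM=9
i=9 t=13 v=4: → [12,19); WM=9
i=10 t=12 v=5: → [12,19); WM=9
i=11 t=16 v=1: → [12,22); WM=13
i=12 t=8 v=4: DROP (t<13-0); WM=13
i=13 t=17 v=1: → [12,23); WM=13
i=14 t=17 v=7: → [12,23); WM=14
i=15 t=13 v=3: DROP (t<14-0); WM=14
i=16 t=17 v=3: → [12,23); WM=14
i=17 t=22 v=3: → [12,28); WM=19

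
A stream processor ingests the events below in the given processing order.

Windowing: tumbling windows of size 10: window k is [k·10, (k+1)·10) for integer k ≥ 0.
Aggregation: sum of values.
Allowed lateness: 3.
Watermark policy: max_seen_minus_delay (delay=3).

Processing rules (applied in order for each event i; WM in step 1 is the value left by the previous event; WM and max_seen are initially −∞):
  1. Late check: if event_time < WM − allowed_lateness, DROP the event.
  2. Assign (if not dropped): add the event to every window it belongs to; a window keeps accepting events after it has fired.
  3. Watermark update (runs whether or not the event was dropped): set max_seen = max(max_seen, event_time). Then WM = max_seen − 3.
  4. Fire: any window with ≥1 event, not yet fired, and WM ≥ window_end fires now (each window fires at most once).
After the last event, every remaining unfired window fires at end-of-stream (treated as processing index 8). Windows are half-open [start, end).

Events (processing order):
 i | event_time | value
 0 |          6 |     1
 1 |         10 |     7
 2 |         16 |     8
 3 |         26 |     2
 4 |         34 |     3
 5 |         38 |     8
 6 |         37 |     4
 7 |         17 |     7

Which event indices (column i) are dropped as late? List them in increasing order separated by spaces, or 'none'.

7

i=0 t=6 v=1: → [0,10); WM=3
i=1 t=10 v=7: → [10,20); WM=7
i=2 t=16 v=8: → [10,20); WM=13; [0,10) fires=1
i=3 t=26 v=2: → [20,30); WM=23; [10,20) fires=15
i=4 t=34 v=3: → [30,40); WM=31; [20,30) fires=2
i=5 t=38 v=8: → [30,40); WM=35
i=6 t=37 v=4: → [30,40); WM=35
i=7 t=17 v=7: DROP (t<35-3); WM=35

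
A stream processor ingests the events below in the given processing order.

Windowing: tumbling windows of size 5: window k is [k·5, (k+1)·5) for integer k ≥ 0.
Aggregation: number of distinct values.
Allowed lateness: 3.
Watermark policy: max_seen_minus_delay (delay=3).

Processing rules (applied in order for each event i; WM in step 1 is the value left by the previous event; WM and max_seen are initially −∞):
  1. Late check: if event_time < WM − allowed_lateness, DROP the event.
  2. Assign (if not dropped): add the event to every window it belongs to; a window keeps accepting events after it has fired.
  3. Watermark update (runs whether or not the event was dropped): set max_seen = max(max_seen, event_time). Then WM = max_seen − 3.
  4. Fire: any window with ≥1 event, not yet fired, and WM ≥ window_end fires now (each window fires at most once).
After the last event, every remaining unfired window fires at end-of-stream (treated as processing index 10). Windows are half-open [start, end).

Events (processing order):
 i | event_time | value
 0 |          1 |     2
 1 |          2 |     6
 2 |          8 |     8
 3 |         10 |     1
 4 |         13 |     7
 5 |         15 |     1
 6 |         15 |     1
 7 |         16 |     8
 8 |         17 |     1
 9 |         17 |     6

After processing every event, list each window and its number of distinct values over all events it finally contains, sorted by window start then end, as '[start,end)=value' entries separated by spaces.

i=0 t=1 v=2: → [0,5); WM=-2
i=1 t=2 v=6: → [0,5); WM=-1
i=2 t=8 v=8: → [5,10); WM=5; [0,5) fires=2
i=3 t=10 v=1: → [10,15); WM=7
i=4 t=13 v=7: → [10,15); WM=10; [5,10) fires=1
i=5 t=15 v=1: → [15,20); WM=12
i=6 t=15 v=1: → [15,20); WM=12
i=7 t=16 v=8: → [15,20); WM=13
i=8 t=17 v=1: → [15,20); WM=14
i=9 t=17 v=6: → [15,20); WM=14

[0,5)=2 [5,10)=1 [10,15)=2 [15,20)=3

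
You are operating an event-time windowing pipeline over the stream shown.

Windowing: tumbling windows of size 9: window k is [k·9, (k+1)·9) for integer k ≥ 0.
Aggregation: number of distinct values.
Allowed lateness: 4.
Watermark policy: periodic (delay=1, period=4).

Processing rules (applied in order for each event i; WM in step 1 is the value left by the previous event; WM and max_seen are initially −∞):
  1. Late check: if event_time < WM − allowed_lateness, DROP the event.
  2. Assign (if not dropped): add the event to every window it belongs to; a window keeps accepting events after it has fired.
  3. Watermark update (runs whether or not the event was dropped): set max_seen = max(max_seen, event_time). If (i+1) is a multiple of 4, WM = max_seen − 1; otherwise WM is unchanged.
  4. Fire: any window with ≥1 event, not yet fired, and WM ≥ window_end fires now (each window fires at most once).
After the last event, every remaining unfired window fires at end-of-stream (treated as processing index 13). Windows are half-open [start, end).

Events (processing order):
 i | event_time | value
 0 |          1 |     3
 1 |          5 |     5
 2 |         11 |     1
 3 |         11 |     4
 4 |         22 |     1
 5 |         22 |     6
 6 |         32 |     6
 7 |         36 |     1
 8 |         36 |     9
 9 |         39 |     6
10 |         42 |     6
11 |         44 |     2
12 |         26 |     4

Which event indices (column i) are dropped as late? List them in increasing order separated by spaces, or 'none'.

i=0 t=1 v=3: → [0,9); WM=−∞
i=1 t=5 v=5: → [0,9); WM=−∞
i=2 t=11 v=1: → [9,18); WM=−∞
i=3 t=11 v=4: → [9,18); WM=10; [0,9) fires=2
i=4 t=22 v=1: → [18,27); WM=10
i=5 t=22 v=6: → [18,27); WM=10
i=6 t=32 v=6: → [27,36); WM=10
i=7 t=36 v=1: → [36,45); WM=35; [9,18) fires=2 [18,27) fires=2
i=8 t=36 v=9: → [36,45); WM=35
i=9 t=39 v=6: → [36,45); WM=35
i=10 t=42 v=6: → [36,45); WM=35
i=11 t=44 v=2: → [36,45); WM=43; [27,36) fires=1
i=12 t=26 v=4: DROP (t<43-4); WM=43

12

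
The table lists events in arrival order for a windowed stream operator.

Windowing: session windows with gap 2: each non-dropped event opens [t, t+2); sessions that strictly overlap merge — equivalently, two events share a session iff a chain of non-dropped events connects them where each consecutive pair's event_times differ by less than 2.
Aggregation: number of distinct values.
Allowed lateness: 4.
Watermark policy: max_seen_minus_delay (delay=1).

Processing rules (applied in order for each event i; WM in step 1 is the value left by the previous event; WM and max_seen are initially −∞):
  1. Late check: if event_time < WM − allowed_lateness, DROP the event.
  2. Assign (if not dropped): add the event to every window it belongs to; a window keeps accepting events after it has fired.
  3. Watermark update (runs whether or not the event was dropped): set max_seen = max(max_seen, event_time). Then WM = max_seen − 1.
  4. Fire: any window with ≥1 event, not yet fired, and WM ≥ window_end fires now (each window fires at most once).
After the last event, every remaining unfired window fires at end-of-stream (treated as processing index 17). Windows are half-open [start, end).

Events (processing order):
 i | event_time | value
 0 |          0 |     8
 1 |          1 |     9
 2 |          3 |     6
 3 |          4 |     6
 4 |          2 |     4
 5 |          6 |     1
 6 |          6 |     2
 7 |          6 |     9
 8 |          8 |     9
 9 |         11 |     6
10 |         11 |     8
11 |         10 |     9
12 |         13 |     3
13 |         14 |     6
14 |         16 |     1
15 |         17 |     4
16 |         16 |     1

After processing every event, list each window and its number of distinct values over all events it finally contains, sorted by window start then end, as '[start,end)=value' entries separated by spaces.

[0,6)=4 [6,8)=3 [8,10)=1 [10,13)=3 [13,16)=2 [16,19)=2

i=0 t=0 v=8: → [0,2); WM=-1
i=1 t=1 v=9: → [0,3); WM=0
i=2 t=3 v=6: → [3,5); WM=2
i=3 t=4 v=6: → [3,6); WM=3
i=4 t=2 v=4: → [0,6); WM=3
i=5 t=6 v=1: → [6,8); WM=5
i=6 t=6 v=2: → [6,8); WM=5
i=7 t=6 v=9: → [6,8); WM=5
i=8 t=8 v=9: → [8,10); WM=7
i=9 t=11 v=6: → [11,13); WM=10
i=10 t=11 v=8: → [11,13); WM=10
i=11 t=10 v=9: → [10,13); WM=10
i=12 t=13 v=3: → [13,15); WM=12
i=13 t=14 v=6: → [13,16); WM=13
i=14 t=16 v=1: → [16,18); WM=15
i=15 t=17 v=4: → [16,19); WM=16
i=16 t=16 v=1: → [16,19); WM=16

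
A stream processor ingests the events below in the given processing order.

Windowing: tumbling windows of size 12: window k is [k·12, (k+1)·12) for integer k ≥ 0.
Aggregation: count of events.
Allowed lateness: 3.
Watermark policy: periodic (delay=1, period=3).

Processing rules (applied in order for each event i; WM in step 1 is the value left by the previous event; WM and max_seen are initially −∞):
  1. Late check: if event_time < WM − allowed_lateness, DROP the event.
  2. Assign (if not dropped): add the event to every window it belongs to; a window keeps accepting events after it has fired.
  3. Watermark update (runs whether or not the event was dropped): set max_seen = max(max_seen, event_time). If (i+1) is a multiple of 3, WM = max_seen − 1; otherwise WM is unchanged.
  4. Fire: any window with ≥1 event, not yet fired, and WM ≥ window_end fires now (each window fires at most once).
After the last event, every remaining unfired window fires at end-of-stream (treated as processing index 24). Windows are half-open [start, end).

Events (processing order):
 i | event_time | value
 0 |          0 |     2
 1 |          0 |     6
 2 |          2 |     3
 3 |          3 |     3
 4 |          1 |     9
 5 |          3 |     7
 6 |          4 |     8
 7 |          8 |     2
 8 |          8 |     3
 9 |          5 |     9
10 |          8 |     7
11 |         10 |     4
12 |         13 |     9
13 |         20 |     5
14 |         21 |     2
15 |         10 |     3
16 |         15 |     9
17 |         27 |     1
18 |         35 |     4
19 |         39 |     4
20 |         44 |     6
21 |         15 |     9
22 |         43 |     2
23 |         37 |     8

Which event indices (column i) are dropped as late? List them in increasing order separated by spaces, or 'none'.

i=0 t=0 v=2: → [0,12); WM=−∞
i=1 t=0 v=6: → [0,12); WM=−∞
i=2 t=2 v=3: → [0,12); WM=1
i=3 t=3 v=3: → [0,12); WM=1
i=4 t=1 v=9: → [0,12); WM=1
i=5 t=3 v=7: → [0,12); WM=2
i=6 t=4 v=8: → [0,12); WM=2
i=7 t=8 v=2: → [0,12); WM=2
i=8 t=8 v=3: → [0,12); WM=7
i=9 t=5 v=9: → [0,12); WM=7
i=10 t=8 v=7: → [0,12); WM=7
i=11 t=10 v=4: → [0,12); WM=9
i=12 t=13 v=9: → [12,24); WM=9
i=13 t=20 v=5: → [12,24); WM=9
i=14 t=21 v=2: → [12,24); WM=20; [0,12) fires=12
i=15 t=10 v=3: DROP (t<20-3); WM=20
i=16 t=15 v=9: DROP (t<20-3); WM=20
i=17 t=27 v=1: → [24,36); WM=26; [12,24) fires=3
i=18 t=35 v=4: → [24,36); WM=26
i=19 t=39 v=4: → [36,48); WM=26
i=20 t=44 v=6: → [36,48); WM=43; [24,36) fires=2
i=21 t=15 v=9: DROP (t<43-3); WM=43
i=22 t=43 v=2: → [36,48); WM=43
i=23 t=37 v=8: DROP (t<43-3); WM=43

15 16 21 23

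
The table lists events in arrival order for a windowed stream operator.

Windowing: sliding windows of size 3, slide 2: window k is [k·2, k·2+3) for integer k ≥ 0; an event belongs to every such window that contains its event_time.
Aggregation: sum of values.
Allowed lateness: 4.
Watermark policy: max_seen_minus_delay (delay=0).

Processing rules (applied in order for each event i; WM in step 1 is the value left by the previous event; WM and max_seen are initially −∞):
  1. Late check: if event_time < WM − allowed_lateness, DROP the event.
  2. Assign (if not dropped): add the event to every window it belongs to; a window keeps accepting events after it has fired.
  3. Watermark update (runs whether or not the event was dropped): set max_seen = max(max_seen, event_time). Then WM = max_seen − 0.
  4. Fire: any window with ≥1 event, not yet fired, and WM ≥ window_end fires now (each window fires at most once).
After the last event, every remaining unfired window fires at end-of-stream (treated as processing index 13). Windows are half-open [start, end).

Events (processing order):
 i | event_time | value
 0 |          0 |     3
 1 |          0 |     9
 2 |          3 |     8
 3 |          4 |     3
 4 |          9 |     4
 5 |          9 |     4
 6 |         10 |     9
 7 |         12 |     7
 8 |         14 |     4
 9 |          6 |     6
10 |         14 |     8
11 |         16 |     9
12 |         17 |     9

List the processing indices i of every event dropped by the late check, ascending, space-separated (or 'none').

i=0 t=0 v=3: → [0,3); WM=0
i=1 t=0 v=9: → [0,3); WM=0
i=2 t=3 v=8: → [2,5); WM=3; [0,3) fires=12
i=3 t=4 v=3: → [4,7),[2,5); WM=4
i=4 t=9 v=4: → [8,11); WM=9; [2,5) fires=11 [4,7) fires=3
i=5 t=9 v=4: → [8,11); WM=9
i=6 t=10 v=9: → [10,13),[8,11); WM=10
i=7 t=12 v=7: → [12,15),[10,13); WM=12; [8,11) fires=17
i=8 t=14 v=4: → [14,17),[12,15); WM=14; [10,13) fires=16
i=9 t=6 v=6: DROP (t<14-4); WM=14
i=10 t=14 v=8: → [14,17),[12,15); WM=14
i=11 t=16 v=9: → [16,19),[14,17); WM=16; [12,15) fires=19
i=12 t=17 v=9: → [16,19); WM=17; [14,17) fires=21

9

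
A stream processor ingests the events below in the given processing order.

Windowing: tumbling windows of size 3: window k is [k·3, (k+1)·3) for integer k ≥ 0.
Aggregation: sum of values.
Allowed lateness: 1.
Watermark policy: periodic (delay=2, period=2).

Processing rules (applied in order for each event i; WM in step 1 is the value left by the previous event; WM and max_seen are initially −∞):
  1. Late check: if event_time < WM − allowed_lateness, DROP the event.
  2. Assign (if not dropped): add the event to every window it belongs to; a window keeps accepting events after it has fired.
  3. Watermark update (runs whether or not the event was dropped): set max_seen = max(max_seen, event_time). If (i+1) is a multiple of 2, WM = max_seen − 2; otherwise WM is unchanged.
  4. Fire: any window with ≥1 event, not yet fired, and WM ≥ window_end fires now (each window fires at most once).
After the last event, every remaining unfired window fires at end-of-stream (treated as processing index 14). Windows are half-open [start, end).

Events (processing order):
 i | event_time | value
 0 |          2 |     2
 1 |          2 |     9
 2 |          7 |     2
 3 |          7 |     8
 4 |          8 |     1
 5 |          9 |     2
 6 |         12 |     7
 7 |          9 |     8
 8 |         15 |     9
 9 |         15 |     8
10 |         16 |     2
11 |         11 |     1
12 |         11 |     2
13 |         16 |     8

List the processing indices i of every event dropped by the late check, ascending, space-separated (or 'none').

i=0 t=2 v=2: → [0,3); WM=−∞
i=1 t=2 v=9: → [0,3); WM=0
i=2 t=7 v=2: → [6,9); WM=0
i=3 t=7 v=8: → [6,9); WM=5; [0,3) fires=11
i=4 t=8 v=1: → [6,9); WM=5
i=5 t=9 v=2: → [9,12); WM=7
i=6 t=12 v=7: → [12,15); WM=7
i=7 t=9 v=8: → [9,12); WM=10; [6,9) fires=11
i=8 t=15 v=9: → [15,18); WM=10
i=9 t=15 v=8: → [15,18); WM=13; [9,12) fires=10
i=10 t=16 v=2: → [15,18); WM=13
i=11 t=11 v=1: DROP (t<13-1); WM=14
i=12 t=11 v=2: DROP (t<14-1); WM=14
i=13 t=16 v=8: → [15,18); WM=14

11 12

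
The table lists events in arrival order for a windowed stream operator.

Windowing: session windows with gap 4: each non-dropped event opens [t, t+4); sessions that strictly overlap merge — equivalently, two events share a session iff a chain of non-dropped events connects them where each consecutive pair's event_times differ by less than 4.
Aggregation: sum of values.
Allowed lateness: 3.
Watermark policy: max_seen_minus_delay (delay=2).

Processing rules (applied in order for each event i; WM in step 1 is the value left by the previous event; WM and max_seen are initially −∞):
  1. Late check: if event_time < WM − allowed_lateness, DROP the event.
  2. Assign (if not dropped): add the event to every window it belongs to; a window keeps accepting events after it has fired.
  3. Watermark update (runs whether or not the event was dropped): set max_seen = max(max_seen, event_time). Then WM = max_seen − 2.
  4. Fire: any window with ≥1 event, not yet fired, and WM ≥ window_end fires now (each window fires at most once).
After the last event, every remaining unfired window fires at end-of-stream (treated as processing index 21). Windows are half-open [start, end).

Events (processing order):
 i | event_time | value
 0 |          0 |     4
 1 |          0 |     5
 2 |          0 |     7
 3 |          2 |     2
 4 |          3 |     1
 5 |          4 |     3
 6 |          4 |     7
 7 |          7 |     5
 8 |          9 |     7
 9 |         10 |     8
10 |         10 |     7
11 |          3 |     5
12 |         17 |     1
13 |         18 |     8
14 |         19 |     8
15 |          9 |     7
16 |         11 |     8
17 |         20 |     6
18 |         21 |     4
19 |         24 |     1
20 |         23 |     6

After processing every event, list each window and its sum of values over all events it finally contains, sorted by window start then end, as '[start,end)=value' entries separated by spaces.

i=0 t=0 v=4: → [0,4); WM=-2
i=1 t=0 v=5: → [0,4); WM=-2
i=2 t=0 v=7: → [0,4); WM=-2
i=3 t=2 v=2: → [0,6); WM=0
i=4 t=3 v=1: → [0,7); WM=1
i=5 t=4 v=3: → [0,8); WM=2
i=6 t=4 v=7: → [0,8); WM=2
i=7 t=7 v=5: → [0,11); WM=5
i=8 t=9 v=7: → [0,13); WM=7
i=9 t=10 v=8: → [0,14); WM=8
i=10 t=10 v=7: → [0,14); WM=8
i=11 t=3 v=5: DROP (t<8-3); WM=8
i=12 t=17 v=1: → [17,21); WM=15
i=13 t=18 v=8: → [17,22); WM=16
i=14 t=19 v=8: → [17,23); WM=17
i=15 t=9 v=7: DROP (t<17-3); WM=17
i=16 t=11 v=8: DROP (t<17-3); WM=17
i=17 t=20 v=6: → [17,24); WM=18
i=18 t=21 v=4: → [17,25); WM=19
i=19 t=24 v=1: → [17,28); WM=22
i=20 t=23 v=6: → [17,28); WM=22

[0,14)=56 [17,28)=34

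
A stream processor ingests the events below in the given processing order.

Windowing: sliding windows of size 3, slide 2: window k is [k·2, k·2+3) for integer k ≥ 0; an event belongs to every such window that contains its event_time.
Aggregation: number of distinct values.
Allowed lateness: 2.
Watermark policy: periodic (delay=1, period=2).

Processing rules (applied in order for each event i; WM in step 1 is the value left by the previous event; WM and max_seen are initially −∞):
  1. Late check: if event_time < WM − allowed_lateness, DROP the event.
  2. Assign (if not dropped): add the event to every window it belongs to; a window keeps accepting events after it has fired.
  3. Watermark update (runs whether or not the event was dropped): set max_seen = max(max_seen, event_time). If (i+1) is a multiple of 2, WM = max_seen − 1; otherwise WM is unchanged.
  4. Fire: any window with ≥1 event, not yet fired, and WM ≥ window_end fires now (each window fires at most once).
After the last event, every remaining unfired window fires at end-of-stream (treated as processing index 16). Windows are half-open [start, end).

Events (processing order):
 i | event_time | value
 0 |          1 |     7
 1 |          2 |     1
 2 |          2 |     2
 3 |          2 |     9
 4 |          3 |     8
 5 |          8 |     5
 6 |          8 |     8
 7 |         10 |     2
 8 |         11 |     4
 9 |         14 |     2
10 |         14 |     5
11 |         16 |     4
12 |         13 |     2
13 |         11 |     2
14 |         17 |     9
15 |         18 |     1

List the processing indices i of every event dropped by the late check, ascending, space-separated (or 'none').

13

i=0 t=1 v=7: → [0,3); WM=−∞
i=1 t=2 v=1: → [2,5),[0,3); WM=1
i=2 t=2 v=2: → [2,5),[0,3); WM=1
i=3 t=2 v=9: → [2,5),[0,3); WM=1
i=4 t=3 v=8: → [2,5); WM=1
i=5 t=8 v=5: → [8,11),[6,9); WM=7; [0,3) fires=4 [2,5) fires=4
i=6 t=8 v=8: → [8,11),[6,9); WM=7
i=7 t=10 v=2: → [10,13),[8,11); WM=9; [6,9) fires=2
i=8 t=11 v=4: → [10,13); WM=9
i=9 t=14 v=2: → [14,17),[12,15); WM=13; [8,11) fires=3 [10,13) fires=2
i=10 t=14 v=5: → [14,17),[12,15); WM=13
i=11 t=16 v=4: → [16,19),[14,17); WM=15; [12,15) fires=2
i=12 t=13 v=2: → [12,15); WM=15
i=13 t=11 v=2: DROP (t<15-2); WM=15
i=14 t=17 v=9: → [16,19); WM=15
i=15 t=18 v=1: → [18,21),[16,19); WM=17; [14,17) fires=3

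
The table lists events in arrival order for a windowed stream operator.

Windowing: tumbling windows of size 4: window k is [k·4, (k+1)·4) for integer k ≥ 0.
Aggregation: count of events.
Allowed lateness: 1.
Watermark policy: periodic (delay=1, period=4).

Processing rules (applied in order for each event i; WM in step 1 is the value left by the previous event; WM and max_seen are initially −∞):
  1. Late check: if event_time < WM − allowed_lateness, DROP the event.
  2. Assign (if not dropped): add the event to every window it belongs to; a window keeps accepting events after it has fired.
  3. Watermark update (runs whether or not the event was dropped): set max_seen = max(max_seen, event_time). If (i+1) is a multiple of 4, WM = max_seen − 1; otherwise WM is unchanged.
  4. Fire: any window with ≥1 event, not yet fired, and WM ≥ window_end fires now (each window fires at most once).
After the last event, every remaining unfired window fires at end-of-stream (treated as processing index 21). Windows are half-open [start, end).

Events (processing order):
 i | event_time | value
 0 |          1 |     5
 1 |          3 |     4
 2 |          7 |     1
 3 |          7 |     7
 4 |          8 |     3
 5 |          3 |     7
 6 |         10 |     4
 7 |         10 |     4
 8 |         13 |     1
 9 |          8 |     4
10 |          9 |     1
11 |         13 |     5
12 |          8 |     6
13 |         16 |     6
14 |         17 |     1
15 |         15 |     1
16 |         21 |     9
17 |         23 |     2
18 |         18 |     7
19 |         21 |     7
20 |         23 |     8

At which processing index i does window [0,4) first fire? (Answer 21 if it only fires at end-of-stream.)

3

i=0 t=1 v=5: → [0,4); WM=−∞
i=1 t=3 v=4: → [0,4); WM=−∞
i=2 t=7 v=1: → [4,8); WM=−∞
i=3 t=7 v=7: → [4,8); WM=6; [0,4) fires=2
i=4 t=8 v=3: → [8,12); WM=6
i=5 t=3 v=7: DROP (t<6-1); WM=6
i=6 t=10 v=4: → [8,12); WM=6
i=7 t=10 v=4: → [8,12); WM=9; [4,8) fires=2
i=8 t=13 v=1: → [12,16); WM=9
i=9 t=8 v=4: → [8,12); WM=9
i=10 t=9 v=1: → [8,12); WM=9
i=11 t=13 v=5: → [12,16); WM=12; [8,12) fires=5
i=12 t=8 v=6: DROP (t<12-1); WM=12
i=13 t=16 v=6: → [16,20); WM=12
i=14 t=17 v=1: → [16,20); WM=12
i=15 t=15 v=1: → [12,16); WM=16; [12,16) fires=3
i=16 t=21 v=9: → [20,24); WM=16
i=17 t=23 v=2: → [20,24); WM=16
i=18 t=18 v=7: → [16,20); WM=16
i=19 t=21 v=7: → [20,24); WM=22; [16,20) fires=3
i=20 t=23 v=8: → [20,24); WM=22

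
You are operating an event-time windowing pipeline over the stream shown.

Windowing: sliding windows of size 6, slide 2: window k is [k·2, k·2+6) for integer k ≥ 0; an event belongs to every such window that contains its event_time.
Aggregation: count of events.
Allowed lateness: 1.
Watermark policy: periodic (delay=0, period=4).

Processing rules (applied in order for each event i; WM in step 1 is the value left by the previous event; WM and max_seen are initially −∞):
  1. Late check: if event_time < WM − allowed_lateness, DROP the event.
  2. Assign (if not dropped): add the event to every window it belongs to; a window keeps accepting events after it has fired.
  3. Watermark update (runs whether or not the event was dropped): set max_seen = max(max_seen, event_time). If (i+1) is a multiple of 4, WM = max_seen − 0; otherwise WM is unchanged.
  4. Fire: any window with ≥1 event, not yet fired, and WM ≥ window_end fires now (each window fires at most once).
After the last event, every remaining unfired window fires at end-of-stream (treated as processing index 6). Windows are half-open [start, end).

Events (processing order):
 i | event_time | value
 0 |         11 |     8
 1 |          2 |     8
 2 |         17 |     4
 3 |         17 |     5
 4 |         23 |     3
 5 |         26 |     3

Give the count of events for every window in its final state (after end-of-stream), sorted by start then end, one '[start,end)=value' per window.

[0,6)=1 [2,8)=1 [6,12)=1 [8,14)=1 [10,16)=1 [12,18)=2 [14,20)=2 [16,22)=2 [18,24)=1 [20,26)=1 [22,28)=2 [24,30)=1 [26,32)=1

i=0 t=11 v=8: → [10,16),[8,14),[6,12); WM=−∞
i=1 t=2 v=8: → [2,8),[0,6); WM=−∞
i=2 t=17 v=4: → [16,22),[14,20),[12,18); WM=−∞
i=3 t=17 v=5: → [16,22),[14,20),[12,18); WM=17; [0,6) fires=1 [2,8) fires=1 [6,12) fires=1 [8,14) fires=1 [10,16) fires=1
i=4 t=23 v=3: → [22,28),[20,26),[18,24); WM=17
i=5 t=26 v=3: → [26,32),[24,30),[22,28); WM=17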